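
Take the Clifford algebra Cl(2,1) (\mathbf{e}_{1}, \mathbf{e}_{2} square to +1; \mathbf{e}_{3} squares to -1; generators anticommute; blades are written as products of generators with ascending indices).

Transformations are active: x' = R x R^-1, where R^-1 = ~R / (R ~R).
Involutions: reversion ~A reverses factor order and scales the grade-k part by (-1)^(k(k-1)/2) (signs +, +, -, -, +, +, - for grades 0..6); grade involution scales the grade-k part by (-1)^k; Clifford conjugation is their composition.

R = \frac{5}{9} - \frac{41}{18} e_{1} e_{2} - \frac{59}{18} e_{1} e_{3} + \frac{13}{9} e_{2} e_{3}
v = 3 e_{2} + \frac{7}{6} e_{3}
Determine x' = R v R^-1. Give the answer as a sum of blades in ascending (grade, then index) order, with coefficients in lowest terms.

~R = \frac{5}{9} + \frac{41}{18} e_{1} e_{2} + \frac{59}{18} e_{1} e_{3} - \frac{13}{9} e_{2} e_{3}, and R ~R = -\frac{22}{3}, so R^-1 = ~R / (-\frac{22}{3}).
R v = -\frac{325}{108} e_{1} - \frac{1}{54} e_{2} - \frac{199}{54} e_{3} + \frac{775}{108} e_{1} e_{2} e_{3}
Answer: \frac{325}{99} e_{1} + \frac{24361}{7128} e_{2} + \frac{27439}{7128} e_{3}


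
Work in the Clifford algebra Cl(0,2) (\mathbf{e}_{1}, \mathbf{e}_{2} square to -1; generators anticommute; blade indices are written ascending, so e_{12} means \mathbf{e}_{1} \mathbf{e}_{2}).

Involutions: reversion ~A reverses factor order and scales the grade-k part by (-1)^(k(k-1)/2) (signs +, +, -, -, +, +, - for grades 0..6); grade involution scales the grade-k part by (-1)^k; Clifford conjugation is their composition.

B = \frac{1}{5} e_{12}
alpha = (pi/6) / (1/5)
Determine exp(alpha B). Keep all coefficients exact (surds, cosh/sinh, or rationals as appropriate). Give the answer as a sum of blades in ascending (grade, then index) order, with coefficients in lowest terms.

B^2 = (\frac{1}{5})^2*(e_{12})^2 = \frac{1}{25}*(-1) = -\frac{1}{25} (a basis 2-blade squares to minus the product of its generators' squares).
B^2 = -\frac{1}{25} — the series telescopes trigonometrically here: l = \frac{1}{5}, alpha*l = \frac{\pi}{6}, so exp(alpha B) = cos(\frac{\pi}{6}) + (sin(\frac{\pi}{6})/(\frac{1}{5}))*B = \frac{\sqrt{3}}{2} + (\frac{5}{2})*B.
Answer: \frac{\sqrt{3}}{2} + \frac{1}{2} e_{12}


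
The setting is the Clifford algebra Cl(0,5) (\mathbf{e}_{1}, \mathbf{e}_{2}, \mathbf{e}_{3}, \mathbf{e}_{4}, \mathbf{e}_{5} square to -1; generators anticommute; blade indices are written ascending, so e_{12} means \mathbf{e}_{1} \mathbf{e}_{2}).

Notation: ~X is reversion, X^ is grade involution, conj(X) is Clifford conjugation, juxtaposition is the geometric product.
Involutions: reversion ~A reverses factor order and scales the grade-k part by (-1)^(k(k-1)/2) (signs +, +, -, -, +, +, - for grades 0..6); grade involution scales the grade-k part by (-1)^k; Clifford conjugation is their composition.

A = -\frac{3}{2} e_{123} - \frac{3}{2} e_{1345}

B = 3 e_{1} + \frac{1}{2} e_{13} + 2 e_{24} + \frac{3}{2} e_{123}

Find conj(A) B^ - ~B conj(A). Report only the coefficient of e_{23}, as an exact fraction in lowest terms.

first term: \frac{9}{4} - \frac{3}{4} e_{2} - \frac{9}{2} e_{23} + \frac{3}{4} e_{45} - 3 e_{134} + \frac{9}{4} e_{245} + \frac{9}{2} e_{345} + 3 e_{1235}
second term: \frac{9}{4} + \frac{3}{4} e_{2} + \frac{9}{2} e_{23} - \frac{3}{4} e_{45} - 3 e_{134} + \frac{9}{4} e_{245} + \frac{9}{2} e_{345} + 3 e_{1235}
Answer: -9


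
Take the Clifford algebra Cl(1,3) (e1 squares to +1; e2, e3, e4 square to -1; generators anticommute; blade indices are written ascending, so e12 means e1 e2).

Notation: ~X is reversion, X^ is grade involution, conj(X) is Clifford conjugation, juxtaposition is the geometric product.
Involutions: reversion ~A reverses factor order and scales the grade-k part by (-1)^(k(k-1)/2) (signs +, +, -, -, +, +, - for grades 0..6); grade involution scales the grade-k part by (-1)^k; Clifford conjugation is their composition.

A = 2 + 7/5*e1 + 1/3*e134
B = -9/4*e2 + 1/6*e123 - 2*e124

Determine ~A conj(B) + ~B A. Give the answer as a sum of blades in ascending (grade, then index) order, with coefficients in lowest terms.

first term: 9/2*e2 + 63/20*e12 - 13/30*e23 - 257/90*e24 + 1/3*e123 - 4*e124 - 3/4*e1234
second term: -9/2*e2 + 63/20*e12 + 13/30*e23 + 257/90*e24 - 1/3*e123 + 4*e124 + 3/4*e1234
Answer: 63/10*e12


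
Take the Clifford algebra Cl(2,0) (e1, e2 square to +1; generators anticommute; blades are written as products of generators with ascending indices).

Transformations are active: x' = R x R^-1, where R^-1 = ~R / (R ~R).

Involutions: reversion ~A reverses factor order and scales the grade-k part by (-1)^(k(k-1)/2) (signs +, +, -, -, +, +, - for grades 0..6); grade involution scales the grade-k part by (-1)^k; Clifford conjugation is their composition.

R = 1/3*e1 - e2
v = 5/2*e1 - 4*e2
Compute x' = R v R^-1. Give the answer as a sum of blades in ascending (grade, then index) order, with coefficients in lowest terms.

~R = 1/3*e1 - e2, and R ~R = 10/9, so R^-1 = ~R / (10/9).
R v = 29/6 + 7/6*e1 e2
Answer: 2/5*e1 - 47/10*e2


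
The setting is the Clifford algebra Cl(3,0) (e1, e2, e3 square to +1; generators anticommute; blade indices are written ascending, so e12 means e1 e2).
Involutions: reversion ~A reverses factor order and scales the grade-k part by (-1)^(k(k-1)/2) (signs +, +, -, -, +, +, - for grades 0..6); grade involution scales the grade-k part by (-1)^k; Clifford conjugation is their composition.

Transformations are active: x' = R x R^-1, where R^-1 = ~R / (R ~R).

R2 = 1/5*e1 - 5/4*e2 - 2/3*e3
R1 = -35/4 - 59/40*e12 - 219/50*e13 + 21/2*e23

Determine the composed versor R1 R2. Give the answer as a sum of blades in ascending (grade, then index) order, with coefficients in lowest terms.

Distribute over the terms of R2 (each basis-blade product reordered to ascending indices, repeated generators contracted through their squares):
R1 (1/5*e1) = -7/4*e1 + 59/200*e2 + 219/250*e3 + 21/10*e123
R1 (-5/4*e2) = 59/32*e1 + 175/16*e2 + 105/8*e3 - 219/40*e123
R1 (-2/3*e3) = 73/25*e1 - 7*e2 + 35/6*e3 + 59/60*e123
Summing the partial products and collecting blades:
Answer: 2411/800*e1 + 1693/400*e2 + 59503/3000*e3 - 287/120*e123


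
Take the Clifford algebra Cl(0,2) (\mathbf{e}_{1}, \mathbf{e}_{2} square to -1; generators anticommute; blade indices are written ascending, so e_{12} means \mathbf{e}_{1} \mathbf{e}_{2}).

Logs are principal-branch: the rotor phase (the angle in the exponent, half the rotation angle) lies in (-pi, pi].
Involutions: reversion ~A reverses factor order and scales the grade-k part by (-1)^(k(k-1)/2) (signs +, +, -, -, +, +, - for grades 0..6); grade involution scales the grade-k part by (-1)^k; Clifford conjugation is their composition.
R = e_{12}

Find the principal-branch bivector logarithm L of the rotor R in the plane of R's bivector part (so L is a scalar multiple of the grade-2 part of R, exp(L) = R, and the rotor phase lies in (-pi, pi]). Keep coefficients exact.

The scalar part of R is 0, so the principal-branch rotor phase is pinned; divide the bivector part by its sine to get the unit plane — L is the phase times that plane.
Concretely: cos(phase) = 0 gives phase = ±\frac{\pi}{2}, and since phase/sin(phase) is even the sign is immaterial: L = (phase/sin(phase)) * <R>_2 = (\frac{\pi}{2}) * <R>_2.
Answer: \frac{\pi}{2} e_{12}


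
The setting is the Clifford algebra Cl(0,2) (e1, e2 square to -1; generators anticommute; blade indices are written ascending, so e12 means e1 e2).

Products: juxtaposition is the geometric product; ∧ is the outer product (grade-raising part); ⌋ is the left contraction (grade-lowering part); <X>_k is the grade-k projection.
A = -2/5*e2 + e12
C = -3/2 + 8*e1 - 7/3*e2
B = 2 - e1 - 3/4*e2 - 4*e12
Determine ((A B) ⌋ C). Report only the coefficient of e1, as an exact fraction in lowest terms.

step 1: 37/10 + 47/20*e1 - 9/5*e2 + 8/5*e12
step 2: -571/20 + 148/5*e1 - 259/30*e2
Answer: 148/5


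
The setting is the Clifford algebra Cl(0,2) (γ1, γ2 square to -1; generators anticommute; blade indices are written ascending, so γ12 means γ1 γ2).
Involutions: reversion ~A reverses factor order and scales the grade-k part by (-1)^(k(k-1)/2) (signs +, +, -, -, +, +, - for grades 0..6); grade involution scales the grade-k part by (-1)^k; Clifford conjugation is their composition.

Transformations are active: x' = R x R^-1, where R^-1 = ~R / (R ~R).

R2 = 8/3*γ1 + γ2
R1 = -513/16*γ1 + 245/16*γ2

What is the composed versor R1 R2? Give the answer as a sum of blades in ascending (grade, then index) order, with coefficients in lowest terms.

Distribute over the terms of R1 (each basis-blade product reordered to ascending indices, repeated generators contracted through their squares):
(-513/16*γ1) R2 = 171/2 - 513/16*γ12
(245/16*γ2) R2 = -245/16 - 245/6*γ12
Summing the partial products and collecting blades:
Answer: 1123/16 - 3499/48*γ12


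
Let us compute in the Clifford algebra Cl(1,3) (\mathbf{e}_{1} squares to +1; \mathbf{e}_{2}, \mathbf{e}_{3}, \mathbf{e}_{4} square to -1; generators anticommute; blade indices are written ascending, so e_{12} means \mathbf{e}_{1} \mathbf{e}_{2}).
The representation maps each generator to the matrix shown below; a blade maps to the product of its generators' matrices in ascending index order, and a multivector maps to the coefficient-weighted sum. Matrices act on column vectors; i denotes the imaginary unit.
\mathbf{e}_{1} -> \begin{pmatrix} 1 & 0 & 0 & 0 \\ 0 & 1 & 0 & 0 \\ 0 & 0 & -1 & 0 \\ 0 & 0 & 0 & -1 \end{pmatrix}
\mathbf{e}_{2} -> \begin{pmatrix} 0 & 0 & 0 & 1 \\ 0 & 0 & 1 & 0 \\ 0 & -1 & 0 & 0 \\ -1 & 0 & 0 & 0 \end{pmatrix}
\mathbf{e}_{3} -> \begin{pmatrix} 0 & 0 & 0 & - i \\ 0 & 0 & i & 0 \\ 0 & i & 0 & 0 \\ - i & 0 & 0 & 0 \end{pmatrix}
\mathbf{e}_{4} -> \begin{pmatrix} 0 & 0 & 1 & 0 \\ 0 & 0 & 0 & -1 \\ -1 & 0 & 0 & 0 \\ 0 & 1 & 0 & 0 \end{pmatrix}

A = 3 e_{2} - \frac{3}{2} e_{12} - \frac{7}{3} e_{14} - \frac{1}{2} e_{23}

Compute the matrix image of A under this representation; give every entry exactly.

Bivector images (products of the table entries): rho(e_{12}) = rho(\mathbf{e}_{1})rho(\mathbf{e}_{2}) = \begin{pmatrix} 0 & 0 & 0 & 1 \\ 0 & 0 & 1 & 0 \\ 0 & 1 & 0 & 0 \\ 1 & 0 & 0 & 0 \end{pmatrix}; rho(e_{14}) = rho(\mathbf{e}_{1})rho(\mathbf{e}_{4}) = \begin{pmatrix} 0 & 0 & 1 & 0 \\ 0 & 0 & 0 & -1 \\ 1 & 0 & 0 & 0 \\ 0 & -1 & 0 & 0 \end{pmatrix}; rho(e_{23}) = rho(\mathbf{e}_{2})rho(\mathbf{e}_{3}) = \begin{pmatrix} - i & 0 & 0 & 0 \\ 0 & i & 0 & 0 \\ 0 & 0 & - i & 0 \\ 0 & 0 & 0 & i \end{pmatrix}.
M = (3)*rho(e_{2}) + (-\frac{3}{2})*rho(e_{12}) + (-\frac{7}{3})*rho(e_{14}) + (-\frac{1}{2})*rho(e_{23}), summed entrywise:
Answer: \begin{pmatrix} \frac{i}{2} & 0 & - \frac{7}{3} & \frac{3}{2} \\ 0 & - \frac{i}{2} & \frac{3}{2} & \frac{7}{3} \\ - \frac{7}{3} & - \frac{9}{2} & \frac{i}{2} & 0 \\ - \frac{9}{2} & \frac{7}{3} & 0 & - \frac{i}{2} \end{pmatrix}


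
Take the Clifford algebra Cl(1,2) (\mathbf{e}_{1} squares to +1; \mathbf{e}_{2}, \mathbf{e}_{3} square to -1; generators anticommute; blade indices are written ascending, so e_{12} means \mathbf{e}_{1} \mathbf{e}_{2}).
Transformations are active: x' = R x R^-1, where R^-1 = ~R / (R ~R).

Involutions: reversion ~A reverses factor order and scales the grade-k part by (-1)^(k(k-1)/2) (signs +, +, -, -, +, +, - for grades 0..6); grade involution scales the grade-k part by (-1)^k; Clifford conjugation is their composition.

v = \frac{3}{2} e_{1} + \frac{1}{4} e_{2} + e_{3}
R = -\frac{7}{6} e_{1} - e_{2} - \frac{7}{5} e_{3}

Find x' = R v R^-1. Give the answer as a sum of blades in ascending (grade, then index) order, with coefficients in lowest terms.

~R = -\frac{7}{6} e_{1} - e_{2} - \frac{7}{5} e_{3}, and R ~R = -\frac{1439}{900}, so R^-1 = ~R / (-\frac{1439}{900}).
R v = -\frac{1}{10} + \frac{29}{24} e_{12} + \frac{14}{15} e_{13} - \frac{13}{20} e_{23}
Answer: -\frac{4737}{2878} e_{1} - \frac{2159}{5756} e_{2} - \frac{1691}{1439} e_{3}


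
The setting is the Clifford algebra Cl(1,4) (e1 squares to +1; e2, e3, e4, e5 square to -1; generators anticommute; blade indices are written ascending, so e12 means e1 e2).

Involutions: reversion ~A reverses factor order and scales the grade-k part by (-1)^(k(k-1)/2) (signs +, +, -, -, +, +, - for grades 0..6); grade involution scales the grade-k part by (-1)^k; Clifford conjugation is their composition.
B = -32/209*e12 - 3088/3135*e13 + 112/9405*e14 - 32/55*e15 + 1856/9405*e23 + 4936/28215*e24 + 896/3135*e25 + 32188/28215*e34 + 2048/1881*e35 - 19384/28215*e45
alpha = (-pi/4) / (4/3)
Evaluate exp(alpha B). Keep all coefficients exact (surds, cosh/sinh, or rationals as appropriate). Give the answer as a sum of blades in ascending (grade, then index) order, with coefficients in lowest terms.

B^2 term by term: the squares give (-32/209)^2*(e12)^2 + (-3088/3135)^2*(e13)^2 + (112/9405)^2*(e14)^2 + (-32/55)^2*(e15)^2 + (1856/9405)^2*(e23)^2 + (4936/28215)^2*(e24)^2 + (896/3135)^2*(e25)^2 + (32188/28215)^2*(e34)^2 + (2048/1881)^2*(e35)^2 + (-19384/28215)^2*(e45)^2 = 1024/43681*(+1) + 9535744/9828225*(+1) + 12544/88454025*(+1) + 1024/3025*(+1) + 3444736/88454025*(-1) + 24364096/796086225*(-1) + 802816/9828225*(-1) + 1036067344/796086225*(-1) + 4194304/3538161*(-1) + 375739456/796086225*(-1) = -16/9 (each basis 2-blade squares to minus the product of its generators' squares); cross terms between blades sharing an index anticommute and cancel; the commuting (index-disjoint) pairs give grade-4 terms 2*c*c'*(blade product), which cancel blade by blade — e1234: -2060032/5896935 + 30484736/88454025 + 415744/88454025 = 0; e1235: -131072/393129 + 5533696/9828225 - 118784/517275 = 0; e1245: 1240576/5896935 - 200704/29484675 - 315904/1551825 = 0; e1345: 119715584/88454025 - 458752/17690805 - 2060032/1551825 = 0; e2345: -71953408/265362075 - 20217856/53072415 + 57680896/88454025 = 0 — confirming B is simple. So B^2 = -16/9.
B^2 = -16/9 — the negative square puts this in the circular regime; l = 4/3, alpha*l = -pi/4, so exp(alpha B) = cos(-pi/4) + (sin(-pi/4)/(4/3))*B = sqrt(2)/2 + (-3*sqrt(2)/8)*B.
Answer: sqrt(2)/2 + 12*sqrt(2)/209*e12 + 386*sqrt(2)/1045*e13 - 14*sqrt(2)/3135*e14 + 12*sqrt(2)/55*e15 - 232*sqrt(2)/3135*e23 - 617*sqrt(2)/9405*e24 - 112*sqrt(2)/1045*e25 - 8047*sqrt(2)/18810*e34 - 256*sqrt(2)/627*e35 + 2423*sqrt(2)/9405*e45


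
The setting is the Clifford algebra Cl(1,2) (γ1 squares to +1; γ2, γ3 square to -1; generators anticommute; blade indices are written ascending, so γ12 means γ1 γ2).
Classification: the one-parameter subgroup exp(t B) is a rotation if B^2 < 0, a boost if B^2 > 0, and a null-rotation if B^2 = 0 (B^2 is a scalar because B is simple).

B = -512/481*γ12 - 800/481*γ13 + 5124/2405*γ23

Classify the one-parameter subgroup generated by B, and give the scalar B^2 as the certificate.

B^2 term by term: the squares give (-512/481)^2*(γ12)^2 + (-800/481)^2*(γ13)^2 + (5124/2405)^2*(γ23)^2 = 262144/231361*(+1) + 640000/231361*(+1) + 26255376/5784025*(-1) = -16/25 (each basis 2-blade squares to minus the product of its generators' squares); cross terms between blades sharing an index anticommute and cancel. So B^2 = -16/25.
Answer: rotation, certificate B^2 = -16/25. The invariant at work: B^2 = -16/25 is unchanged by conjugation, hence its sign classifies the subgroup whatever basis B is written in.


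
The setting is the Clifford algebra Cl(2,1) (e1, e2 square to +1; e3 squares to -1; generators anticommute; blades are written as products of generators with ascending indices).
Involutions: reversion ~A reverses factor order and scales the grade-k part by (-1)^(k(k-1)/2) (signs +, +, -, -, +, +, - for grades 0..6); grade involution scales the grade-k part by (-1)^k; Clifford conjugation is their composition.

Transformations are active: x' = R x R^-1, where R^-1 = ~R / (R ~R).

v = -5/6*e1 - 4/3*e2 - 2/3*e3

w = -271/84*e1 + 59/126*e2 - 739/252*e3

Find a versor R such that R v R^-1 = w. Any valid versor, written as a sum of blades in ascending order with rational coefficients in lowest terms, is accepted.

Equal squares first: v^2 = w^2 = 73/36. Then v + w = -341/84*e1 - 109/126*e2 - 907/252*e3 is a versor taking v to w, provided it is invertible.
Answer: -341/84*e1 - 109/126*e2 - 907/252*e3


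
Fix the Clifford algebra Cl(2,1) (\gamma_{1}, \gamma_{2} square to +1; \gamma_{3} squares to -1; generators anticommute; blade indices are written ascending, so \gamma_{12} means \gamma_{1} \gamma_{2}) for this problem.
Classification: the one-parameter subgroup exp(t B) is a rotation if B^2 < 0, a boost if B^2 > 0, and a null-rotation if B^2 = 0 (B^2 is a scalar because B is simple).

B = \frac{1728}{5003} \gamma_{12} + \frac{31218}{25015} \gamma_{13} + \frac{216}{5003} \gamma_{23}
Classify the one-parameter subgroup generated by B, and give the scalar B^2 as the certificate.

B^2 term by term: the squares give (\frac{1728}{5003})^2*(\gamma_{12})^2 + (\frac{31218}{25015})^2*(\gamma_{13})^2 + (\frac{216}{5003})^2*(\gamma_{23})^2 = \frac{2985984}{25030009}*(-1) + \frac{974563524}{625750225}*(+1) + \frac{46656}{25030009}*(+1) = \frac{36}{25} (each basis 2-blade squares to minus the product of its generators' squares); cross terms between blades sharing an index anticommute and cancel. So B^2 = \frac{36}{25}.
Answer: boost, certificate B^2 = \frac{36}{25}. Why this suffices: the scalar \frac{36}{25} survives any versor conjugation, so its sign alone determines the class however B is presented.


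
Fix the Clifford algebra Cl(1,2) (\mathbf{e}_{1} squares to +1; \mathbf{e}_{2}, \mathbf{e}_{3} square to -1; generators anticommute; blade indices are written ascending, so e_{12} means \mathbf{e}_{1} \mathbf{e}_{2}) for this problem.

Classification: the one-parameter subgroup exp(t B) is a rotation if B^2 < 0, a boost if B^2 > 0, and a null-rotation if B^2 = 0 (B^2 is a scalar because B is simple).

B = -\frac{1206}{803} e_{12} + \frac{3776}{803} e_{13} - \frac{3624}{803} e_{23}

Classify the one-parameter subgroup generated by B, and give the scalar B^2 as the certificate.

B^2 term by term: the squares give (-\frac{1206}{803})^2*(e_{12})^2 + (\frac{3776}{803})^2*(e_{13})^2 + (-\frac{3624}{803})^2*(e_{23})^2 = \frac{1454436}{644809}*(+1) + \frac{14258176}{644809}*(+1) + \frac{13133376}{644809}*(-1) = 4 (each basis 2-blade squares to minus the product of its generators' squares); cross terms between blades sharing an index anticommute and cancel. So B^2 = 4.
Answer: boost, certificate B^2 = 4. The scalar 4 is the complete invariant here: its sign names the subgroup type.


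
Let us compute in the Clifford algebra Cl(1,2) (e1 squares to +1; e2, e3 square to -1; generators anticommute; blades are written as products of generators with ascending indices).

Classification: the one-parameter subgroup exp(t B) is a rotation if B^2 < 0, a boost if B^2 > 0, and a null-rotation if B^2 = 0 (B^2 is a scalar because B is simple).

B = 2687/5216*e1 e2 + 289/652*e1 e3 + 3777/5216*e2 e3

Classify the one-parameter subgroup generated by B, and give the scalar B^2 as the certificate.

B^2 term by term: the squares give (2687/5216)^2*(e1 e2)^2 + (289/652)^2*(e1 e3)^2 + (3777/5216)^2*(e2 e3)^2 = 7219969/27206656*(+1) + 83521/425104*(+1) + 14265729/27206656*(-1) = -1/16 (each basis 2-blade squares to minus the product of its generators' squares); cross terms between blades sharing an index anticommute and cancel. So B^2 = -1/16.
Answer: rotation, certificate B^2 = -1/16. One invariant decides it: the square -1/16 survives every conjugation, and its sign is exactly the classification.


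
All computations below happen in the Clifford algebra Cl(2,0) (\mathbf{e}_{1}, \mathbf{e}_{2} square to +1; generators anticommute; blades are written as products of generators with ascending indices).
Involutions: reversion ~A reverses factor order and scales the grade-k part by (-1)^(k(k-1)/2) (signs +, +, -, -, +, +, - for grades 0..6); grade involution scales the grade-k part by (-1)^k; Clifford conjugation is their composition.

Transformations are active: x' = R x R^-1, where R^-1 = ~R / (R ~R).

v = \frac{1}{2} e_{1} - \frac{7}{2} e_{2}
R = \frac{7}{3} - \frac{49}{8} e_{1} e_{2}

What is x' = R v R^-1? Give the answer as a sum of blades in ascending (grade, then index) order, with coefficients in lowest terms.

~R = \frac{7}{3} + \frac{49}{8} e_{1} e_{2}, and R ~R = \frac{24745}{576}, so R^-1 = ~R / (\frac{24745}{576}).
R v = \frac{1085}{48} e_{1} - \frac{245}{48} e_{2}
Answer: \frac{395}{202} e_{1} + \frac{595}{202} e_{2}


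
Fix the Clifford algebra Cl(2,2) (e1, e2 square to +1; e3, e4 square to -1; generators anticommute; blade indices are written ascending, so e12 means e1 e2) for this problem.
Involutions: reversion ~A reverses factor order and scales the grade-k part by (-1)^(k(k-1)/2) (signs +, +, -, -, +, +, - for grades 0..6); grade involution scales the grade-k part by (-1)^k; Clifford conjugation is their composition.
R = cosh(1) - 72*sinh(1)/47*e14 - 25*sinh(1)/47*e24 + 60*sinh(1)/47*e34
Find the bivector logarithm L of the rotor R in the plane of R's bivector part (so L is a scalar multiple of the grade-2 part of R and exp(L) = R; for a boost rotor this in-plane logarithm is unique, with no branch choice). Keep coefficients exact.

The scalar part of R is cosh(1), which fixes the rapidity magnitude through cosh (cosh is even, so it cannot fix the sign — the bivector part carries that); dividing the bivector part by sinh of the rapidity gives the plane, and L = rapidity * plane, where the joint sign ambiguity of (rapidity, plane) cancels in the product.
Concretely: cosh(rapidity) = cosh(1) gives rapidity = ±1, and since rapidity/sinh(rapidity) is even the sign is immaterial: L = (rapidity/sinh(rapidity)) * <R>_2 = (1/sinh(1)) * <R>_2.
Answer: -72/47*e14 - 25/47*e24 + 60/47*e34


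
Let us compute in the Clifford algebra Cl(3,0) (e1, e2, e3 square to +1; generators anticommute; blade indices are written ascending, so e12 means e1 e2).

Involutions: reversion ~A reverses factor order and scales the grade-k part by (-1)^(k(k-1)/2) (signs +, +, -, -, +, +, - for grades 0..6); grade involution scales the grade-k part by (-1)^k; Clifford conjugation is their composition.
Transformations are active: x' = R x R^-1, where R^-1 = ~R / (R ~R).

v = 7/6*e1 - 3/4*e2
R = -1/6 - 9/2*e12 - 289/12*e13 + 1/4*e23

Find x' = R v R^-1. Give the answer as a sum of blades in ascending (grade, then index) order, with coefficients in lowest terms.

~R = -1/6 + 9/2*e12 + 289/12*e13 - 1/4*e23, and R ~R = 43225/72, so R^-1 = ~R / (43225/72).
R v = 229/72*e1 + 43/8*e2 + 4073/144*e3 - 853/48*e123
Answer: -15737/13300*e1 - 58679/86450*e2 + 6502/25935*e3


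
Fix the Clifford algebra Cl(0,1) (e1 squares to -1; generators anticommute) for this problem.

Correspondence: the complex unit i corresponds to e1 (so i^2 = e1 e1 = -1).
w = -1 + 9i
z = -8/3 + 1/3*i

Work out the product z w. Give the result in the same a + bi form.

In blades: z = -8/3 + 1/3*e1, w = -1 + 9*e1.
Distribute z over w term by term (generator squares from the signature, products reordered to ascending indices): (-8/3)*w = 8/3 - 24*e1; (1/3*e1)*w = -3 - 1/3*e1.
Sum: -1/3 - 73/3*e1; translating back through the correspondence:
Answer: -1/3 - 73/3*i


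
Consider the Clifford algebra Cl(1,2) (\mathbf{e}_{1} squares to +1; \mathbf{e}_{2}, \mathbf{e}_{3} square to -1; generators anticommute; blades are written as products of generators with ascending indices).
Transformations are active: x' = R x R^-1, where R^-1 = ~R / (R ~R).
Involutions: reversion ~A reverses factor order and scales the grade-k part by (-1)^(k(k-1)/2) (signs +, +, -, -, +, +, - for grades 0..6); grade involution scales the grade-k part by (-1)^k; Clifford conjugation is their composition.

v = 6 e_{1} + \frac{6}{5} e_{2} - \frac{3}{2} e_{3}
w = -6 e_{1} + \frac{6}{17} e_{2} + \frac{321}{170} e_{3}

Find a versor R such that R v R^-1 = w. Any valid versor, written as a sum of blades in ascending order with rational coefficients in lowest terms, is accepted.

The midline construction: v and w both square to \frac{3231}{100}, so reflecting in their sum \frac{132}{85} e_{2} + \frac{33}{85} e_{3} exchanges them.
Answer: \frac{132}{85} e_{2} + \frac{33}{85} e_{3}


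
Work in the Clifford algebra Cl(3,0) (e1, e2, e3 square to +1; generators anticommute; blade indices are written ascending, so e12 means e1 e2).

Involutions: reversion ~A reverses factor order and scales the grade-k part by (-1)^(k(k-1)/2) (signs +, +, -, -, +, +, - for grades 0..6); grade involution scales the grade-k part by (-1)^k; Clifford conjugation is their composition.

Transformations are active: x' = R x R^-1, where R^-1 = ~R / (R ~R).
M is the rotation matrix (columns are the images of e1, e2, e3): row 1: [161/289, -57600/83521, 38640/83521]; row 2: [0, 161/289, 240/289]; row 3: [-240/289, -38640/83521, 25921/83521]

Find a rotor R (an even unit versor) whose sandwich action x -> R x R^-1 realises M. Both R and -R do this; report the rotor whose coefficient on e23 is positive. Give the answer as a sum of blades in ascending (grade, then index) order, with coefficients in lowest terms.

Method: write R = a + b12*e12 + b13*e13 + b23*e23 with a^2 + b12^2 + b13^2 + b23^2 = 1 (so R^-1 = ~R). Expanding the columns R e_j ~R gives tr M = 4a^2 - 1 and, from the antisymmetric part, M21 - M12 = -4a*b12, M13 - M31 = 4a*b13, M32 - M23 = -4a*b23.
Here tr M = 118979/83521, so a^2 = (1 + tr M)/4 = 50625/83521 and a = ±225/289. Taking a = 225/289: M21 - M12 = 57600/83521, M13 - M31 = 108000/83521, M32 - M23 = -108000/83521, giving b12 = -64/289, b13 = 120/289, b23 = 120/289, i.e. R = 225/289 - 64/289*e12 + 120/289*e13 + 120/289*e23.
Its e23 coefficient is already positive.
Answer: 225/289 - 64/289*e12 + 120/289*e13 + 120/289*e23. Uniqueness: Spin(3) -> SO(3) maps R and -R to the same rotation of trace 118979/83521; fixing the sign of the e23 coefficient removes the ambiguity.


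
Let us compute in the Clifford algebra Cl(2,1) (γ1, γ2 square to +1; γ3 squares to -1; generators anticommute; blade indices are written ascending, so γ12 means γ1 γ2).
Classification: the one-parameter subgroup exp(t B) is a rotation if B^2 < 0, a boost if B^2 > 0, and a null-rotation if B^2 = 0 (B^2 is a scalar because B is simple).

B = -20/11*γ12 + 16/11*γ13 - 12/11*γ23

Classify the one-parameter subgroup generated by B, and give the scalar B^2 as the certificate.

B^2 term by term: the squares give (-20/11)^2*(γ12)^2 + (16/11)^2*(γ13)^2 + (-12/11)^2*(γ23)^2 = 400/121*(-1) + 256/121*(+1) + 144/121*(+1) = 0 (each basis 2-blade squares to minus the product of its generators' squares); cross terms between blades sharing an index anticommute and cancel. So B^2 = 0.
Answer: null-rotation, certificate B^2 = 0. The invariant at work: B^2 = 0 is unchanged by conjugation, hence its sign classifies the subgroup whatever basis B is written in.


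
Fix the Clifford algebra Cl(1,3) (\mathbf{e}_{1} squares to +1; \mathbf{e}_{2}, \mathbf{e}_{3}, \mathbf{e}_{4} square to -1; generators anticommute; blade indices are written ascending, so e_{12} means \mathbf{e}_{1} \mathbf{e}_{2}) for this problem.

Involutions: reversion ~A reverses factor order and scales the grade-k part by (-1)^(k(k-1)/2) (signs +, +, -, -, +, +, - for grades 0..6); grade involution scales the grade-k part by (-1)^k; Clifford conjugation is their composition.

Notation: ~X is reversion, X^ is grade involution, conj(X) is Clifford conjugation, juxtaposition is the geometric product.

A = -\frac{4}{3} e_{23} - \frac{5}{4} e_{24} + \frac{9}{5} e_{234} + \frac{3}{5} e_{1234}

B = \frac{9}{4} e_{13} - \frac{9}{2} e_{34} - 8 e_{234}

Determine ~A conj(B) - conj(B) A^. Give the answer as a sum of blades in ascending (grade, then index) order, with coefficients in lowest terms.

first term: \frac{72}{5} - \frac{24}{5} e_{1} + \frac{81}{10} e_{2} - 10 e_{3} + \frac{32}{3} e_{4} + \frac{3}{10} e_{12} + \frac{45}{8} e_{23} - \frac{93}{20} e_{24} - \frac{81}{20} e_{124} + \frac{45}{16} e_{1234}
second term: \frac{72}{5} + \frac{24}{5} e_{1} + \frac{81}{10} e_{2} + 10 e_{3} - \frac{32}{3} e_{4} + \frac{3}{10} e_{12} + \frac{45}{8} e_{23} - \frac{93}{20} e_{24} + \frac{81}{20} e_{124} - \frac{45}{16} e_{1234}
Answer: -\frac{48}{5} e_{1} - 20 e_{3} + \frac{64}{3} e_{4} - \frac{81}{10} e_{124} + \frac{45}{8} e_{1234}


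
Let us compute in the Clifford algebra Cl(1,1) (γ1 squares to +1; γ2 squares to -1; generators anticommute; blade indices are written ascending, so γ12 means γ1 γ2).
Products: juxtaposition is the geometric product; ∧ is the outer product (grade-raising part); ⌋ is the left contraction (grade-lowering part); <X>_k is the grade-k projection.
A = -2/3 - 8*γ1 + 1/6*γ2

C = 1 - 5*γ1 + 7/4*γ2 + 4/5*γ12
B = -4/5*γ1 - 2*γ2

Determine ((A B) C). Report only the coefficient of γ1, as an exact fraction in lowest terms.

step 1: 101/15 + 8/15*γ1 + 4/3*γ2 + 242/15*γ12
step 2: 366/25 - 603/10*γ1 + 9421/100*γ2 + 728/25*γ12
Answer: -603/10


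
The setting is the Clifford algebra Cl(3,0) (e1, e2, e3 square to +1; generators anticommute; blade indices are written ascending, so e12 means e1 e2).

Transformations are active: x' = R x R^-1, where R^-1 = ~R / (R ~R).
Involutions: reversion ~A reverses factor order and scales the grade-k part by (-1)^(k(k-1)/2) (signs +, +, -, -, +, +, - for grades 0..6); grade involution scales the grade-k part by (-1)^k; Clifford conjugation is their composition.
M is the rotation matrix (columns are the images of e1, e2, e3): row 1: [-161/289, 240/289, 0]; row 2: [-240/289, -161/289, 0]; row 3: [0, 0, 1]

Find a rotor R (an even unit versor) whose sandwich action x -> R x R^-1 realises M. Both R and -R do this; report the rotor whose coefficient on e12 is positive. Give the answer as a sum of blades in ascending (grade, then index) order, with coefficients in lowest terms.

Method: write R = a + b12*e12 + b13*e13 + b23*e23 with a^2 + b12^2 + b13^2 + b23^2 = 1 (so R^-1 = ~R). Expanding the columns R e_j ~R gives tr M = 4a^2 - 1 and, from the antisymmetric part, M21 - M12 = -4a*b12, M13 - M31 = 4a*b13, M32 - M23 = -4a*b23.
Here tr M = -33/289, so a^2 = (1 + tr M)/4 = 64/289 and a = ±8/17. Taking a = 8/17: M21 - M12 = -480/289, M13 - M31 = 0, M32 - M23 = 0, giving b12 = 15/17, b13 = 0, b23 = 0, i.e. R = 8/17 + 15/17*e12.
Its e12 coefficient is already positive.
Answer: 8/17 + 15/17*e12. Note: both R and -R realise this M (trace -33/289); the covering map identifies them, and the e12-coefficient sign is the tie-breaker.


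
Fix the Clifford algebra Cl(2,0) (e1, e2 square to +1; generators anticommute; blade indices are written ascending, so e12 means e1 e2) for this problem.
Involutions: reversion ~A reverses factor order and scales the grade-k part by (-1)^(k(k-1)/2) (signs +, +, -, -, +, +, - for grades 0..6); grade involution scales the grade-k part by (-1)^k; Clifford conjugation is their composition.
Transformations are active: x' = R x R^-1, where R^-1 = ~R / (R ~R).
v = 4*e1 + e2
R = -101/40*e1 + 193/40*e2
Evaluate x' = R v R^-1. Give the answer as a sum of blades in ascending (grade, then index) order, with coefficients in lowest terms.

~R = -101/40*e1 + 193/40*e2, and R ~R = 949/32, so R^-1 = ~R / (949/32).
R v = -211/40 - 873/40*e12
Answer: -73589/23725*e1 - 64448/23725*e2


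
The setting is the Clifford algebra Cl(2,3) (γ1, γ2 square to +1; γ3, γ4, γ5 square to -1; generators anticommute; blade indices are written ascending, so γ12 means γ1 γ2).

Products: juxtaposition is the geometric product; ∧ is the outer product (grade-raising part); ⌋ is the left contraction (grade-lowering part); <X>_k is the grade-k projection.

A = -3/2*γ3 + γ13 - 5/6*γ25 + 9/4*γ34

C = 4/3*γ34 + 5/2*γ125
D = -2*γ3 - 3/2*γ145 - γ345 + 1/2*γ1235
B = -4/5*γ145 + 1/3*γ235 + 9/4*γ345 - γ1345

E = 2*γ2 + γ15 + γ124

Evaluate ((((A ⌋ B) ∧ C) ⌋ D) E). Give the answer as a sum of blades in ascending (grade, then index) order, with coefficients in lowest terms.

step 1: 5/18*γ3 - 81/16*γ5 + 9/4*γ15 - 1/2*γ25 + 19/8*γ45 + 3/2*γ145
step 2: -27/4*γ345 + 25/36*γ1235 + 3*γ1345 - 2/3*γ2345
step 3: 511/72
step 4: 511/36*γ2 + 511/72*γ15 + 511/72*γ124
Answer: 511/36*γ2 + 511/72*γ15 + 511/72*γ124


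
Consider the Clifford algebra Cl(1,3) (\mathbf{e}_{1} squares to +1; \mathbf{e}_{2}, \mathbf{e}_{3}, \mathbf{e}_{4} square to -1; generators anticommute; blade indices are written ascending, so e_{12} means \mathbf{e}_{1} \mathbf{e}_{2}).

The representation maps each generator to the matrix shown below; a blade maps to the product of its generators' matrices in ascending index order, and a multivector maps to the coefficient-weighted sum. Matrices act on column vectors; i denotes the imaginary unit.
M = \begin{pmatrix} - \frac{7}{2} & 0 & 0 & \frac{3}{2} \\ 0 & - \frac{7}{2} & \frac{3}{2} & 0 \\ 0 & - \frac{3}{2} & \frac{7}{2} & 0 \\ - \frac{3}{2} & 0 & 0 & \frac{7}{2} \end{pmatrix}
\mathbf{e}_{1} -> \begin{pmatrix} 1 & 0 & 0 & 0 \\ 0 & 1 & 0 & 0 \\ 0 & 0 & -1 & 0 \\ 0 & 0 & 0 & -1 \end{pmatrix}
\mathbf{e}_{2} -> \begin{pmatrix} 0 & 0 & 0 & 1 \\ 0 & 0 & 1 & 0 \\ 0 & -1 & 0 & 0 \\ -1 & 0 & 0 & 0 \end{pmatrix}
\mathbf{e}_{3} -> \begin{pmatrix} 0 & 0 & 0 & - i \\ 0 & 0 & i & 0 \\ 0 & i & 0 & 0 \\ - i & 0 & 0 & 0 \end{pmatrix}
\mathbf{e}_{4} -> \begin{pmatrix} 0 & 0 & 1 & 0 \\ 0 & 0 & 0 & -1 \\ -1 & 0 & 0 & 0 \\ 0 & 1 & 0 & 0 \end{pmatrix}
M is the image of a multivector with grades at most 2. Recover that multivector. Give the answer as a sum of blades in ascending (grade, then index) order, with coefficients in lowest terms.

Method: the blade images are trace-orthogonal — tr(rho(e_A) rho(e_B)^-1) = 4 if A = B and 0 otherwise — and rho(e_A)^-1 = (e_A)^2 * rho(e_A) with (e_A)^2 = +1 or -1, so the coefficient of e_A in the preimage is (e_A)^2 * tr(M rho(e_A))/4.
Nonzero projections over blades of grade <= 2: e_{1}: (e_{1})^2 = +1, tr(M rho(e_{1})) = -14, coefficient -\frac{7}{2}; e_{2}: (e_{2})^2 = -1, tr(M rho(e_{2})) = -6, coefficient \frac{3}{2}. Every other blade of grade <= 2 projects to 0.
Answer: -\frac{7}{2} e_{1} + \frac{3}{2} e_{2}


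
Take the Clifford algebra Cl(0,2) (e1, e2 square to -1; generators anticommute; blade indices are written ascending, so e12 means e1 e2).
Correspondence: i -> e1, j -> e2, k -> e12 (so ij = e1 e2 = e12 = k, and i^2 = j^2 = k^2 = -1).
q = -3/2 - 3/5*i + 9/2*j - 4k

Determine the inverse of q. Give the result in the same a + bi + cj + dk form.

In blades: q = -3/2 - 3/5*e1 + 9/2*e2 - 4*e12.
With qbar = -3/2 + 3/5*e1 - 9/2*e2 + 4*e12 (scalar fixed, mapped units negated), q qbar = 1943/50 (the sum of squared coefficients), so q^-1 = qbar / (1943/50) = -75/1943 + 30/1943*e1 - 225/1943*e2 + 200/1943*e12; translating back:
Answer: -75/1943 + 30/1943*i - 225/1943*j + 200/1943*k


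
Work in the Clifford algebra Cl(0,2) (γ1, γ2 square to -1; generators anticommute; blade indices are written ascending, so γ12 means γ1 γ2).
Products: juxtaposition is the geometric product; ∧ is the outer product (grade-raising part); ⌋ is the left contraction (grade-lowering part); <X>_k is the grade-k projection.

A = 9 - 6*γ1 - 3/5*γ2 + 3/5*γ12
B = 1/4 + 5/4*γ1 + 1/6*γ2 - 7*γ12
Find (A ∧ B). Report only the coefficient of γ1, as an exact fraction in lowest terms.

step 1: 9/4 + 39/4*γ1 + 27/20*γ2 - 631/10*γ12
Answer: 39/4


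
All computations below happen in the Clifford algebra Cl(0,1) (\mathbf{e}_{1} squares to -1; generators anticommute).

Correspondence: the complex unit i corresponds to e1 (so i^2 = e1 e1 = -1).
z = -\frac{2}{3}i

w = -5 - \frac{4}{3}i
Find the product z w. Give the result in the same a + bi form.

In blades: z = -\frac{2}{3} e_{1}, w = -5 - \frac{4}{3} e_{1}.
Distribute z over w term by term (generator squares from the signature, products reordered to ascending indices): (-\frac{2}{3} e_{1})*w = -\frac{8}{9} + \frac{10}{3} e_{1}.
Sum: -\frac{8}{9} + \frac{10}{3} e_{1}; translating back through the correspondence:
Answer: -\frac{8}{9} + \frac{10}{3}i


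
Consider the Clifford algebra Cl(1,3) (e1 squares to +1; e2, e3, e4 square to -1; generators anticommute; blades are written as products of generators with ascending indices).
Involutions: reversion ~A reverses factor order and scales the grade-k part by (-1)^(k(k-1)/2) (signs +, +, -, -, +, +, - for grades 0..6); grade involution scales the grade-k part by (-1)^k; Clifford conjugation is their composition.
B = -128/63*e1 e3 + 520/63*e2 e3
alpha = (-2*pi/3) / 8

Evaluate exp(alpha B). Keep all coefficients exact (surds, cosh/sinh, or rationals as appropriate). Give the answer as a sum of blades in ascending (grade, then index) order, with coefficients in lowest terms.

B^2 term by term: the squares give (-128/63)^2*(e1 e3)^2 + (520/63)^2*(e2 e3)^2 = 16384/3969*(+1) + 270400/3969*(-1) = -64 (each basis 2-blade squares to minus the product of its generators' squares); cross terms between blades sharing an index anticommute and cancel. So B^2 = -64.
B^2 = -64 — circular case — the even/odd split gives cos and sin: l = 8, alpha*l = -2*pi/3, so exp(alpha B) = cos(-2*pi/3) + (sin(-2*pi/3)/8)*B = -1/2 + (-sqrt(3)/16)*B.
Answer: -1/2 + 8*sqrt(3)/63*e1 e3 - 65*sqrt(3)/126*e2 e3


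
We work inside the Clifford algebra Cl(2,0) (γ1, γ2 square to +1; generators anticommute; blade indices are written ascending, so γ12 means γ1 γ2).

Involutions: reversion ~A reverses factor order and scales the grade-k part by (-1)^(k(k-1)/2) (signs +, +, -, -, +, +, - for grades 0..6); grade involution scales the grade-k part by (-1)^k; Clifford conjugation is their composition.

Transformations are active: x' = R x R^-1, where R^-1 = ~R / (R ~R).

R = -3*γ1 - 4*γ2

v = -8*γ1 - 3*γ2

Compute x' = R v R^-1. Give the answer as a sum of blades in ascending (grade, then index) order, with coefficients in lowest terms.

~R = -3*γ1 - 4*γ2, and R ~R = 25, so R^-1 = ~R / (25).
R v = 36 - 23*γ12
Answer: -16/25*γ1 - 213/25*γ2


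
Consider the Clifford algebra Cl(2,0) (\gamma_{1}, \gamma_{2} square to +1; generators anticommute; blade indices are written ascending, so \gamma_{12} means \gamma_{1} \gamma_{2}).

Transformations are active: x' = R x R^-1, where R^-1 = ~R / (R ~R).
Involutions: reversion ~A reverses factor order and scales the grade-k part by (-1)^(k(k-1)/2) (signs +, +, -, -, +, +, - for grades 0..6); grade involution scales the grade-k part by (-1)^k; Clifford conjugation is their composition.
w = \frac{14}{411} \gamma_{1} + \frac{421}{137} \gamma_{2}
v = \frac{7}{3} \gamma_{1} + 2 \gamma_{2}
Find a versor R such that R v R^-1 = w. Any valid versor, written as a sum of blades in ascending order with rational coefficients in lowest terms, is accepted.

Reasoning: v^2 = w^2 = \frac{85}{9} since conjugation preserves the quadratic form; R = v + w = \frac{973}{411} \gamma_{1} + \frac{695}{137} \gamma_{2} is then valid when invertible, keeping its own part and reversing (v - w)/2.
Answer: \frac{973}{411} \gamma_{1} + \frac{695}{137} \gamma_{2}


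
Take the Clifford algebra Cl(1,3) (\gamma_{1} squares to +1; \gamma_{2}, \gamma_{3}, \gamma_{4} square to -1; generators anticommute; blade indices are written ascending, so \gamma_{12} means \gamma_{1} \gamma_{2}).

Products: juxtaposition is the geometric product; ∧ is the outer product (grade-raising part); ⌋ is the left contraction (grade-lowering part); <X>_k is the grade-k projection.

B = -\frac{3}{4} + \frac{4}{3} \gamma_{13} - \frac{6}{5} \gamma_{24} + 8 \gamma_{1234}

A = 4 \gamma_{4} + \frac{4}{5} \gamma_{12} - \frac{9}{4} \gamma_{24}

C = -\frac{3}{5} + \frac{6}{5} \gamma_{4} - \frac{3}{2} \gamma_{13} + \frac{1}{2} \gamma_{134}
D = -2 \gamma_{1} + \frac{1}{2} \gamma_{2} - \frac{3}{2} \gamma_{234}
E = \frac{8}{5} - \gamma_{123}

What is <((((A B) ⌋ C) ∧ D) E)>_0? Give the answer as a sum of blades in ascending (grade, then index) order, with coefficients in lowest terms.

step 1: -\frac{27}{10} - \frac{24}{5} \gamma_{2} - 3 \gamma_{4} - \frac{3}{5} \gamma_{12} - 18 \gamma_{13} + \frac{24}{25} \gamma_{14} - \frac{16}{15} \gamma_{23} + \frac{27}{16} \gamma_{24} + \frac{32}{5} \gamma_{34} + 32 \gamma_{123} + \frac{16}{3} \gamma_{134} + 3 \gamma_{1234}
step 2: \frac{4433}{150} - \frac{16}{5} \gamma_{1} - \frac{12}{25} \gamma_{3} - \frac{306}{25} \gamma_{4} + \frac{111}{20} \gamma_{13} - \frac{27}{20} \gamma_{134}
step 3: -\frac{4433}{75} \gamma_{1} + \frac{4433}{300} \gamma_{2} - \frac{8}{5} \gamma_{12} - \frac{24}{25} \gamma_{13} - \frac{612}{25} \gamma_{14} + \frac{6}{25} \gamma_{23} + \frac{153}{25} \gamma_{24} - \frac{111}{40} \gamma_{123} - \frac{4433}{100} \gamma_{234} + \frac{33}{8} \gamma_{1234}
step 4: -\frac{111}{40} - \frac{35374}{375} \gamma_{1} + \frac{8506}{375} \gamma_{2} + \frac{8}{5} \gamma_{3} - \frac{33}{8} \gamma_{4} - \frac{64}{25} \gamma_{12} - \frac{24469}{1500} \gamma_{13} + \frac{2581}{500} \gamma_{14} + \frac{22309}{375} \gamma_{23} + \frac{1224}{125} \gamma_{24} - \frac{111}{25} \gamma_{123} + \frac{153}{25} \gamma_{134} - \frac{11926}{125} \gamma_{234} + \frac{33}{5} \gamma_{1234}
step 5: -\frac{111}{40}
Answer: -\frac{111}{40}
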